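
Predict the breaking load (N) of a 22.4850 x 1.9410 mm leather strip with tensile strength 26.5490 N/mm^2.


Formula: F = TS * w * t
Substituting: F = 26.5490 * 22.4850 * 1.9410
Result: 1158.6882 N


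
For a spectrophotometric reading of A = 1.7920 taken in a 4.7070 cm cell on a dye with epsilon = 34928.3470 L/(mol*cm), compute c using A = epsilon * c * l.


Formula: c = A / (epsilon * l)
Substituting: c = 1.7920 / (34928.3470 * 4.7070)
Result: 1.0900e-05 mol/L


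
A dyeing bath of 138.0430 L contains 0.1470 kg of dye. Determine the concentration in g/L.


Formula: Conc = dye_mass(kg) / volume(L) * 1000
Substituting: Conc = 0.1470 / 138.0430 * 1000
Result: 1.0649 g/L


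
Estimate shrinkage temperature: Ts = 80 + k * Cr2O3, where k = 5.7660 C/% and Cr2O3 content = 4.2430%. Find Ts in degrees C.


Formula: Ts = 80 + k * Cr2O3
Substituting: Ts = 80 + 5.7660 * 4.2430
Result: 104.4651 C


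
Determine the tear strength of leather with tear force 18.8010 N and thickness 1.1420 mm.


Formula: Tear strength = force / thickness
Substituting: Tear strength = 18.8010 / 1.1420
Result: 16.4632 N/mm


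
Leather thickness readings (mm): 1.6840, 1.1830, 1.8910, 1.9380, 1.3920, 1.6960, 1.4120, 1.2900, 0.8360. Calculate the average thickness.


Formula: Average = sum / n
Substituting: Average = 13.3220 / 9
Result: 1.4802 mm


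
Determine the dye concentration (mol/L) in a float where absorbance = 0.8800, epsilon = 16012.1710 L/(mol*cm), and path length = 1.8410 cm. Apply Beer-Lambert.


Formula: c = A / (epsilon * l)
Substituting: c = 0.8800 / (16012.1710 * 1.8410)
Result: 2.9852e-05 mol/L


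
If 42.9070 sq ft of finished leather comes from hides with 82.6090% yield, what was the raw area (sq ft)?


Formula: raw = finished * 100 / yield
Substituting: raw = 42.9070 * 100 / 82.6090
Result: 51.9399 sq ft


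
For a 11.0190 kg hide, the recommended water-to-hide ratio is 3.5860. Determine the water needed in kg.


Formula: Water = hide_weight * ratio
Substituting: Water = 11.0190 * 3.5860
Result: 39.5141 kg


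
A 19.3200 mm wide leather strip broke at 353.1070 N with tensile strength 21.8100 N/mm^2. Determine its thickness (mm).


Formula: t = F / (TS * w)
Substituting: t = 353.1070 / (21.8100 * 19.3200)
Result: 0.8380 mm


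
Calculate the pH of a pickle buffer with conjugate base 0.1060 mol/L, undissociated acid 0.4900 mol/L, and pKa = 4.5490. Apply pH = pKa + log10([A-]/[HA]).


ratio = [A-] / [HA] = 0.1060 / 0.4900 = 0.2163
log10(ratio) = -0.6649
pH = pKa + log10(ratio) = 4.5490 - 0.6649 = 3.8841


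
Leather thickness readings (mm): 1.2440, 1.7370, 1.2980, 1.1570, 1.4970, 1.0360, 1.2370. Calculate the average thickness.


Formula: Average = sum / n
Substituting: Average = 9.2060 / 7
Result: 1.3151 mm


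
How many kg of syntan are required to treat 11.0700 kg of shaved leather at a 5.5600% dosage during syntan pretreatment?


Formula: Syntan = substrate * pct / 100
Substituting: Syntan = 11.0700 * 5.5600 / 100
Result: 0.6155 kg


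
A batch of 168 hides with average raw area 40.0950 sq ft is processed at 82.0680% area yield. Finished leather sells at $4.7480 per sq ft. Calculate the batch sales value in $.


Raw_total = N * avg_area = 168 * 40.0950 = 6735.9600 sq ft
Finished = Raw_total * yield / 100 = 6735.9600 * 82.0680 / 100 = 5528.0677 sq ft
Value = Finished * price = 5528.0677 * 4.7480 = 26247.2652 $


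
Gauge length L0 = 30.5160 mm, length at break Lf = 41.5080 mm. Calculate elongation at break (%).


Formula: Elongation = (Lf - L0) / L0 * 100
Substituting: Elongation = (41.5080 - 30.5160) / 30.5160 * 100
Result: 36.0204 %


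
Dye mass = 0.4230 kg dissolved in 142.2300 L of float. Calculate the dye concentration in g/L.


Formula: Conc = dye_mass(kg) / volume(L) * 1000
Substituting: Conc = 0.4230 / 142.2300 * 1000
Result: 2.9741 g/L


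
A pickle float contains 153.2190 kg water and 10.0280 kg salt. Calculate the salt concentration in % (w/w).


Formula: Conc = salt / (water + salt) * 100
Substituting: Conc = 10.0280 / (153.2190 + 10.0280) * 100
Result: 6.1428 %


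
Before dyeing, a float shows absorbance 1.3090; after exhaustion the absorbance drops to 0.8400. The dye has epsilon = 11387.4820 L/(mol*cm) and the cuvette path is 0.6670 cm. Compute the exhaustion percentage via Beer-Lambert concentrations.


c_initial = A_i / (epsilon * l) = 1.3090 / (11387.4820 * 0.6670) = 1.7234e-04 mol/L
c_final = A_f / (epsilon * l) = 0.8400 / (11387.4820 * 0.6670) = 1.1059e-04 mol/L
Exhaustion = (c_initial - c_final) / c_initial * 100 = (1.7234e-04 - 1.1059e-04) / 1.7234e-04 * 100 = 35.8289 %


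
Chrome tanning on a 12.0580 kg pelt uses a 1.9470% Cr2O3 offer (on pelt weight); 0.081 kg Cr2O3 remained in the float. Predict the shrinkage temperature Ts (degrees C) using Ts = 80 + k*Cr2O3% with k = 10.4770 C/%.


Offered = pelt * offer_pct / 100 = 12.0580 * 1.9470 / 100 = 0.2348 kg
Uptake = offered - residual = 0.2348 - 0.081 = 0.1538 kg
Cr2O3% on pelt = uptake / pelt * 100 = 0.1538 / 12.0580 * 100 = 1.2752 %
Ts = 80 + k * Cr2O3% = 80 + 10.4770 * 1.2752 = 93.3608 C


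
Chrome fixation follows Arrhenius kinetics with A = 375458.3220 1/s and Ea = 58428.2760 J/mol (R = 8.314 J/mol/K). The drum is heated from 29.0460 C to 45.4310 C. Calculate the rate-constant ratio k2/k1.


T1 = 29.0460 + 273.15 = 302.1960 K; T2 = 45.4310 + 273.15 = 318.5810 K
k1 = A * exp(-Ea/(R*T1)) = 375458.3220 * exp(-58428.2760/(8.314*302.1960)) = 2.9844e-05 1/s
k2 = A * exp(-Ea/(R*T2)) = 375458.3220 * exp(-58428.2760/(8.314*318.5810)) = 9.8696e-05 1/s
k2/k1 = 9.8696e-05 / 2.9844e-05 = 3.3070


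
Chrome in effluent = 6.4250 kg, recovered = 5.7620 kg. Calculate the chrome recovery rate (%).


Formula: Recovery = recovered / input * 100
Substituting: Recovery = 5.7620 / 6.4250 * 100
Result: 89.6809 %


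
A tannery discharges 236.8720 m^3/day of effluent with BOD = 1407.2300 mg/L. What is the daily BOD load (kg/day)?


Formula: BOD_load = volume * conc / 1000
Substituting: BOD_load = 236.8720 * 1407.2300 / 1000
Result: 333.3334 kg/day


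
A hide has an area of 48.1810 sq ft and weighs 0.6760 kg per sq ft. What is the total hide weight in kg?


Formula: Weight = area * weight_per_sqft
Substituting: Weight = 48.1810 * 0.6760
Result: 32.5704 kg


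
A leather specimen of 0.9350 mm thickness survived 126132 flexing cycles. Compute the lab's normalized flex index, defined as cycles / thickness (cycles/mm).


Formula: Index = cycles / thickness
Substituting: Index = 126132 / 0.9350
Result: 134900.5348 cycles/mm


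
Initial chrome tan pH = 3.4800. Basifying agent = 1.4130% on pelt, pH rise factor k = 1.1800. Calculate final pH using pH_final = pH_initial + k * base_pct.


Formula: pH_final = pH_initial + k * base_pct
Substituting: pH_final = 3.4800 + 1.1800 * 1.4130
Result: 5.1473


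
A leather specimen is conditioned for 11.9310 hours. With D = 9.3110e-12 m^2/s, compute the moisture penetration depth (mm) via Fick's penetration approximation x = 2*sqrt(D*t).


t = 11.9310 hr * 3600 = 42951.6000 s
D * t = 9.3110e-12 * 42951.6000 = 3.9992e-07
x = 2 * sqrt(D*t) = 2 * sqrt(3.9992e-07) = 0.00126479 m = 1.2648 mm


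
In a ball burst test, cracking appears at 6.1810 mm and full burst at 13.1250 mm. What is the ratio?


Formula: Ratio = crack / burst
Substituting: Ratio = 6.1810 / 13.1250
Result: 0.4709


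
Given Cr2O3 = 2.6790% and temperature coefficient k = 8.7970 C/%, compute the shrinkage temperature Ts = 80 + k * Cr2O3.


Formula: Ts = 80 + k * Cr2O3
Substituting: Ts = 80 + 8.7970 * 2.6790
Result: 103.5672 C


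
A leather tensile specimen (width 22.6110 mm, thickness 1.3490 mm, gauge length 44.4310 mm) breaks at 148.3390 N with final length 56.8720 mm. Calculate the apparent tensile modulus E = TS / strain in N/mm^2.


TS = F / (w * t) = 148.3390 / (22.6110 * 1.3490) = 4.8632 N/mm^2
strain = (Lf - L0) / L0 = (56.8720 - 44.4310) / 44.4310 = 0.2800
E = TS / strain = 4.8632 / 0.2800 = 17.3682 N/mm^2


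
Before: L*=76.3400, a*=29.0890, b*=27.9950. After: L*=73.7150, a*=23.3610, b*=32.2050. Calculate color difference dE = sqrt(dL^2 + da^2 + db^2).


dL = -2.6250, da = -5.7280, db = 4.2100
dE = sqrt((-2.6250)^2 + (-5.7280)^2 + 4.2100^2) = 7.5779


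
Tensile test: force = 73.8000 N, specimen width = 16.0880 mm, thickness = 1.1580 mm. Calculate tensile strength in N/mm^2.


Formula: TS = force / (width * thickness)
Substituting: TS = 73.8000 / (16.0880 * 1.1580)
Result: 3.9614 N/mm^2


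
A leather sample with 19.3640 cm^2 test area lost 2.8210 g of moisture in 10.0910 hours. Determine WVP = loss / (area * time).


Formula: WVP = loss / (area * time)
Substituting: WVP = 2.8210 / (19.3640 * 10.0910)
Result: 0.0144369 g/(cm^2*hr)


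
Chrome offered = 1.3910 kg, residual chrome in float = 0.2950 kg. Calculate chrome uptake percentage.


Formula: Uptake = (offered - residual) / offered * 100
Substituting: Uptake = (1.3910 - 0.2950) / 1.3910 * 100
Result: 78.7922 %


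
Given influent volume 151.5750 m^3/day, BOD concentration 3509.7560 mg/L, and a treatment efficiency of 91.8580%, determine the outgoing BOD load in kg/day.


Load_in = volume * conc / 1000 = 151.5750 * 3509.7560 / 1000 = 531.9913 kg/day
Removed = Load_in * eff / 100 = 531.9913 * 91.8580 / 100 = 488.6765 kg/day
Load_out = Load_in - Removed = 531.9913 - 488.6765 = 43.3147 kg/day


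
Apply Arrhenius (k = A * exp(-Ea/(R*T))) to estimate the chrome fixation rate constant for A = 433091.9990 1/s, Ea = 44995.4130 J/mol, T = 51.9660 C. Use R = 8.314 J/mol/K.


T_K = T_C + 273.15 = 51.9660 + 273.15 = 325.1160 K
exponent = -Ea / (R * T_K) = -44995.4130 / (8.314 * 325.1160) = -16.6464
k = A * exp(exponent) = 433091.9990 * exp(-16.6464) = 0.0255357 1/s


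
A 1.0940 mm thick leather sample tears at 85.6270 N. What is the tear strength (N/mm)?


Formula: Tear strength = force / thickness
Substituting: Tear strength = 85.6270 / 1.0940
Result: 78.2697 N/mm


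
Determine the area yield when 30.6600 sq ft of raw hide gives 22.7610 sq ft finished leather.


Formula: Yield = finished / raw * 100
Substituting: Yield = 22.7610 / 30.6600 * 100
Result: 74.2368 %


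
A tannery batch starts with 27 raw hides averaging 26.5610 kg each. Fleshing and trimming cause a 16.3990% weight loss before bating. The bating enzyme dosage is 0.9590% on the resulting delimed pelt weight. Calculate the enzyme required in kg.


Total_raw = N * avg_wt = 27 * 26.5610 = 717.1470 kg
Substrate = Total_raw * (1 - loss/100) = 717.1470 * (1 - 16.3990/100) = 599.5421 kg
Enzyme = Substrate * pct / 100 = 599.5421 * 0.9590 / 100 = 5.7496 kg


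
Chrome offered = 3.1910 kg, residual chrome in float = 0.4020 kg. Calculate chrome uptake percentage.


Formula: Uptake = (offered - residual) / offered * 100
Substituting: Uptake = (3.1910 - 0.4020) / 3.1910 * 100
Result: 87.4021 %


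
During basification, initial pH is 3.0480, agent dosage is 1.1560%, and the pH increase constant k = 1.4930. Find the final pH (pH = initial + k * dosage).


Formula: pH_final = pH_initial + k * base_pct
Substituting: pH_final = 3.0480 + 1.4930 * 1.1560
Result: 4.7739


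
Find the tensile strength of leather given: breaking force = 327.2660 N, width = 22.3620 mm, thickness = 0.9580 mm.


Formula: TS = force / (width * thickness)
Substituting: TS = 327.2660 / (22.3620 * 0.9580)
Result: 15.2765 N/mm^2


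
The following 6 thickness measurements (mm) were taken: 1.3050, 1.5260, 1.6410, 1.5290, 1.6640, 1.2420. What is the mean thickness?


Formula: Average = sum / n
Substituting: Average = 8.9070 / 6
Result: 1.4845 mm


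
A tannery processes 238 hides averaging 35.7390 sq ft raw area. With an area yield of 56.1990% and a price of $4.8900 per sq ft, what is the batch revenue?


Raw_total = N * avg_area = 238 * 35.7390 = 8505.8820 sq ft
Finished = Raw_total * yield / 100 = 8505.8820 * 56.1990 / 100 = 4780.2206 sq ft
Value = Finished * price = 4780.2206 * 4.8900 = 23375.2789 $


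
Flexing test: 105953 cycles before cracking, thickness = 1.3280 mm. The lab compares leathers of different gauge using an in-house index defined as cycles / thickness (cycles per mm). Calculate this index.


Formula: Index = cycles / thickness
Substituting: Index = 105953 / 1.3280
Result: 79783.8855 cycles/mm


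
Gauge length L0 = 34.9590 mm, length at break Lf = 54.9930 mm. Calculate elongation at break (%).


Formula: Elongation = (Lf - L0) / L0 * 100
Substituting: Elongation = (54.9930 - 34.9590) / 34.9590 * 100
Result: 57.3071 %


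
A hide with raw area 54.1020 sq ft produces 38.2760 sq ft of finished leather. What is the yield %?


Formula: Yield = finished / raw * 100
Substituting: Yield = 38.2760 / 54.1020 * 100
Result: 70.7478 %


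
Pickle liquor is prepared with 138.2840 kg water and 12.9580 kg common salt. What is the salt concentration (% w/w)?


Formula: Conc = salt / (water + salt) * 100
Substituting: Conc = 12.9580 / (138.2840 + 12.9580) * 100
Result: 8.5677 %


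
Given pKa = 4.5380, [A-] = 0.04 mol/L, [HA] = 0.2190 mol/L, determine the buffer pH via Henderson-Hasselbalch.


ratio = [A-] / [HA] = 0.04 / 0.2190 = 0.1826
log10(ratio) = -0.7384
pH = pKa + log10(ratio) = 4.5380 - 0.7384 = 3.7996


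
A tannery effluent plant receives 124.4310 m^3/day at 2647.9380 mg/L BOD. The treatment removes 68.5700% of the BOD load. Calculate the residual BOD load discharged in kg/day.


Load_in = volume * conc / 1000 = 124.4310 * 2647.9380 / 1000 = 329.4856 kg/day
Removed = Load_in * eff / 100 = 329.4856 * 68.5700 / 100 = 225.9283 kg/day
Load_out = Load_in - Removed = 329.4856 - 225.9283 = 103.5573 kg/day


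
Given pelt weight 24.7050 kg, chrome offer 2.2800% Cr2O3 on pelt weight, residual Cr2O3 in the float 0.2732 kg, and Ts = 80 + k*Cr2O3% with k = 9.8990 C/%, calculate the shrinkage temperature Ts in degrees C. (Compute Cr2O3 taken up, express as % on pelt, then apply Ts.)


Offered = pelt * offer_pct / 100 = 24.7050 * 2.2800 / 100 = 0.5633 kg
Uptake = offered - residual = 0.5633 - 0.2732 = 0.2901 kg
Cr2O3% on pelt = uptake / pelt * 100 = 0.2901 / 24.7050 * 100 = 1.1742 %
Ts = 80 + k * Cr2O3% = 80 + 9.8990 * 1.1742 = 91.6229 C


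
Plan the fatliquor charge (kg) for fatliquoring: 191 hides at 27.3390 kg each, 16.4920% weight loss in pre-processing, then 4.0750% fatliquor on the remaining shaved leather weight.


Total_raw = N * avg_wt = 191 * 27.3390 = 5221.7490 kg
Substrate = Total_raw * (1 - loss/100) = 5221.7490 * (1 - 16.4920/100) = 4360.5782 kg
Fat = Substrate * pct / 100 = 4360.5782 * 4.0750 / 100 = 177.6936 kg


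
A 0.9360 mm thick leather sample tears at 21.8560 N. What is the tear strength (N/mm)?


Formula: Tear strength = force / thickness
Substituting: Tear strength = 21.8560 / 0.9360
Result: 23.3504 N/mm


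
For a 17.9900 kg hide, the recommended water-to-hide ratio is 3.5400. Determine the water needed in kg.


Formula: Water = hide_weight * ratio
Substituting: Water = 17.9900 * 3.5400
Result: 63.6846 kg


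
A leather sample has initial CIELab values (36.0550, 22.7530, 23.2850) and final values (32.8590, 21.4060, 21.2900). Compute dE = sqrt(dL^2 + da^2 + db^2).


dL = -3.1960, da = -1.3470, db = -1.9950
dE = sqrt((-3.1960)^2 + (-1.3470)^2 + (-1.9950)^2) = 4.0011


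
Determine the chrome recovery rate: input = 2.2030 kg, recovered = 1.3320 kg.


Formula: Recovery = recovered / input * 100
Substituting: Recovery = 1.3320 / 2.2030 * 100
Result: 60.4630 %


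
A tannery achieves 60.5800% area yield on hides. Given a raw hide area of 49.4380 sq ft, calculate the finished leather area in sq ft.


Formula: finished = raw * yield / 100
Substituting: finished = 49.4380 * 60.5800 / 100
Result: 29.9495 sq ft


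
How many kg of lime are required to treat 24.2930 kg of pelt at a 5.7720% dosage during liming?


Formula: Lime = substrate * pct / 100
Substituting: Lime = 24.2930 * 5.7720 / 100
Result: 1.4022 kg


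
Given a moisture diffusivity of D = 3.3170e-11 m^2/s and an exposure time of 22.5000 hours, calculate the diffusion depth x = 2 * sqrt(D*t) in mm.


t = 22.5000 hr * 3600 = 81000.0000 s
D * t = 3.3170e-11 * 81000.0000 = 2.6868e-06
x = 2 * sqrt(D*t) = 2 * sqrt(2.6868e-06) = 0.00327827 m = 3.2783 mm


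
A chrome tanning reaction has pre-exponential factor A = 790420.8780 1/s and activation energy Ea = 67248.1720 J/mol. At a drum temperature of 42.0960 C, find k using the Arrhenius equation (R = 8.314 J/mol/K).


T_K = T_C + 273.15 = 42.0960 + 273.15 = 315.2460 K
exponent = -Ea / (R * T_K) = -67248.1720 / (8.314 * 315.2460) = -25.6579
k = A * exp(exponent) = 790420.8780 * exp(-25.6579) = 5.6856e-06 1/s


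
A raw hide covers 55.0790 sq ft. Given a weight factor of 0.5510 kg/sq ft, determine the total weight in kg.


Formula: Weight = area * weight_per_sqft
Substituting: Weight = 55.0790 * 0.5510
Result: 30.3485 kg


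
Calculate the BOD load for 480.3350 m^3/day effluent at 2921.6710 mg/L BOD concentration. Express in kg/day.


Formula: BOD_load = volume * conc / 1000
Substituting: BOD_load = 480.3350 * 2921.6710 / 1000
Result: 1403.3808 kg/day


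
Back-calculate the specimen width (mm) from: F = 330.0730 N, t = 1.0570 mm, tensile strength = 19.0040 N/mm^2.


Formula: w = F / (TS * t)
Substituting: w = 330.0730 / (19.0040 * 1.0570)
Result: 16.4320 mm


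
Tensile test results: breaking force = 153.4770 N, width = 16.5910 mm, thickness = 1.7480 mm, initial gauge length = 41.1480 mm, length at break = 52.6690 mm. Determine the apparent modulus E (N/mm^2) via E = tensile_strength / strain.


TS = F / (w * t) = 153.4770 / (16.5910 * 1.7480) = 5.2921 N/mm^2
strain = (Lf - L0) / L0 = (52.6690 - 41.1480) / 41.1480 = 0.2800
E = TS / strain = 5.2921 / 0.2800 = 18.9011 N/mm^2


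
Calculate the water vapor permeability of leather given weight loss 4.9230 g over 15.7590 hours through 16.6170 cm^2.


Formula: WVP = loss / (area * time)
Substituting: WVP = 4.9230 / (16.6170 * 15.7590)
Result: 0.0187996 g/(cm^2*hr)


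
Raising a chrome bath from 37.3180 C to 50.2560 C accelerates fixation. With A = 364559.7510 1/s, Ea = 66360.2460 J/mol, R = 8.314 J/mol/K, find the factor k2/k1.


T1 = 37.3180 + 273.15 = 310.4680 K; T2 = 50.2560 + 273.15 = 323.4060 K
k1 = A * exp(-Ea/(R*T1)) = 364559.7510 * exp(-66360.2460/(8.314*310.4680)) = 2.4923e-06 1/s
k2 = A * exp(-Ea/(R*T2)) = 364559.7510 * exp(-66360.2460/(8.314*323.4060)) = 6.9705e-06 1/s
k2/k1 = 6.9705e-06 / 2.4923e-06 = 2.7968


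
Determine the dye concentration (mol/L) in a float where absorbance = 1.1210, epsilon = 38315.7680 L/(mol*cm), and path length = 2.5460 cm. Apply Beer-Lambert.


Formula: c = A / (epsilon * l)
Substituting: c = 1.1210 / (38315.7680 * 2.5460)
Result: 1.1491e-05 mol/L


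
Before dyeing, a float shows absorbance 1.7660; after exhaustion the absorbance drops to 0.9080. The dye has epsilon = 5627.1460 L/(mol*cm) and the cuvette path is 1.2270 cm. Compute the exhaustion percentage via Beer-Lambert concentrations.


c_initial = A_i / (epsilon * l) = 1.7660 / (5627.1460 * 1.2270) = 2.5577e-04 mol/L
c_final = A_f / (epsilon * l) = 0.9080 / (5627.1460 * 1.2270) = 1.3151e-04 mol/L
Exhaustion = (c_initial - c_final) / c_initial * 100 = (2.5577e-04 - 1.3151e-04) / 2.5577e-04 * 100 = 48.5844 %


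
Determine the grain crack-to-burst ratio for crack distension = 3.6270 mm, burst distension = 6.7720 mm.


Formula: Ratio = crack / burst
Substituting: Ratio = 3.6270 / 6.7720
Result: 0.5356


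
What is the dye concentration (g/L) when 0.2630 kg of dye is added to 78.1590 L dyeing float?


Formula: Conc = dye_mass(kg) / volume(L) * 1000
Substituting: Conc = 0.2630 / 78.1590 * 1000
Result: 3.3649 g/L


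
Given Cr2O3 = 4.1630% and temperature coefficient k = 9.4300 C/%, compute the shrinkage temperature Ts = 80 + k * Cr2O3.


Formula: Ts = 80 + k * Cr2O3
Substituting: Ts = 80 + 9.4300 * 4.1630
Result: 119.2571 C


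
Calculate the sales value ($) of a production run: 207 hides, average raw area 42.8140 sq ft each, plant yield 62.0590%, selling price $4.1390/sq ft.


Raw_total = N * avg_area = 207 * 42.8140 = 8862.4980 sq ft
Finished = Raw_total * yield / 100 = 8862.4980 * 62.0590 / 100 = 5499.9776 sq ft
Value = Finished * price = 5499.9776 * 4.1390 = 22764.4074 $


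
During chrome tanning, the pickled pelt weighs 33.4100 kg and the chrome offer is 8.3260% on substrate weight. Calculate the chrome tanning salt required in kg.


Formula: Chrome = substrate * pct / 100
Substituting: Chrome = 33.4100 * 8.3260 / 100
Result: 2.7817 kg


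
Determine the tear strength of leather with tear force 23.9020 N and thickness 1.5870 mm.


Formula: Tear strength = force / thickness
Substituting: Tear strength = 23.9020 / 1.5870
Result: 15.0611 N/mm


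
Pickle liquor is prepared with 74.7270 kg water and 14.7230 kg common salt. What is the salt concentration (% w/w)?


Formula: Conc = salt / (water + salt) * 100
Substituting: Conc = 14.7230 / (74.7270 + 14.7230) * 100
Result: 16.4595 %


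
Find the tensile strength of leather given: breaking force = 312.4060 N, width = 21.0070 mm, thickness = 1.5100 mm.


Formula: TS = force / (width * thickness)
Substituting: TS = 312.4060 / (21.0070 * 1.5100)
Result: 9.8487 N/mm^2


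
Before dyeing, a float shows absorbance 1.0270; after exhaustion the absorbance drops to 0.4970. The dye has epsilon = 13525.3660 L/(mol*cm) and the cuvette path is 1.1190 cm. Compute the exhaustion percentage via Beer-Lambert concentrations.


c_initial = A_i / (epsilon * l) = 1.0270 / (13525.3660 * 1.1190) = 6.7856e-05 mol/L
c_final = A_f / (epsilon * l) = 0.4970 / (13525.3660 * 1.1190) = 3.2838e-05 mol/L
Exhaustion = (c_initial - c_final) / c_initial * 100 = (6.7856e-05 - 3.2838e-05) / 6.7856e-05 * 100 = 51.6066 %


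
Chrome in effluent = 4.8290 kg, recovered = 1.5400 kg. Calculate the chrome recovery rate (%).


Formula: Recovery = recovered / input * 100
Substituting: Recovery = 1.5400 / 4.8290 * 100
Result: 31.8907 %


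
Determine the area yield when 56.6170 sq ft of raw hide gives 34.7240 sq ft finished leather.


Formula: Yield = finished / raw * 100
Substituting: Yield = 34.7240 / 56.6170 * 100
Result: 61.3314 %


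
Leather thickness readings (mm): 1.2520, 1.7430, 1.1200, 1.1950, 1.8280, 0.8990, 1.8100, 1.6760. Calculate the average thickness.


Formula: Average = sum / n
Substituting: Average = 11.5230 / 8
Result: 1.4404 mm


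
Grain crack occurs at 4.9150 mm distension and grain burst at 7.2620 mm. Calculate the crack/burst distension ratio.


Formula: Ratio = crack / burst
Substituting: Ratio = 4.9150 / 7.2620
Result: 0.6768


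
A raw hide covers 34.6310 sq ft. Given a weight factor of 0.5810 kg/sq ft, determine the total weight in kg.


Formula: Weight = area * weight_per_sqft
Substituting: Weight = 34.6310 * 0.5810
Result: 20.1206 kg


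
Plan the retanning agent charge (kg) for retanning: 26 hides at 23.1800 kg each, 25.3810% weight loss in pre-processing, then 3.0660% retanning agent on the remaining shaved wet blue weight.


Total_raw = N * avg_wt = 26 * 23.1800 = 602.6800 kg
Substrate = Total_raw * (1 - loss/100) = 602.6800 * (1 - 25.3810/100) = 449.7138 kg
Retan = Substrate * pct / 100 = 449.7138 * 3.0660 / 100 = 13.7882 kg


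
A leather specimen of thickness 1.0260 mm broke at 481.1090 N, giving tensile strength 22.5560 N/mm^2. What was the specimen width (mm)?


Formula: w = F / (TS * t)
Substituting: w = 481.1090 / (22.5560 * 1.0260)
Result: 20.7890 mm


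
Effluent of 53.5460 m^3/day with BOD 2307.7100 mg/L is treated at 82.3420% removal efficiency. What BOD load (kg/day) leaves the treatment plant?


Load_in = volume * conc / 1000 = 53.5460 * 2307.7100 / 1000 = 123.5686 kg/day
Removed = Load_in * eff / 100 = 123.5686 * 82.3420 / 100 = 101.7489 kg/day
Load_out = Load_in - Removed = 123.5686 - 101.7489 = 21.8198 kg/day


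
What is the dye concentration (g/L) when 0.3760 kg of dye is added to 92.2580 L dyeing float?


Formula: Conc = dye_mass(kg) / volume(L) * 1000
Substituting: Conc = 0.3760 / 92.2580 * 1000
Result: 4.0755 g/L


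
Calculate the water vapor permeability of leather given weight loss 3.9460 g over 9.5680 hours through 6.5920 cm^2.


Formula: WVP = loss / (area * time)
Substituting: WVP = 3.9460 / (6.5920 * 9.5680)
Result: 0.0625632 g/(cm^2*hr)


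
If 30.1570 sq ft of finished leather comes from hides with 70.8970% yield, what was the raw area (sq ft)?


Formula: raw = finished * 100 / yield
Substituting: raw = 30.1570 * 100 / 70.8970
Result: 42.5364 sq ft


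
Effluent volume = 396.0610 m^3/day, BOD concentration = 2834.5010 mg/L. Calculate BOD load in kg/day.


Formula: BOD_load = volume * conc / 1000
Substituting: BOD_load = 396.0610 * 2834.5010 / 1000
Result: 1122.6353 kg/day


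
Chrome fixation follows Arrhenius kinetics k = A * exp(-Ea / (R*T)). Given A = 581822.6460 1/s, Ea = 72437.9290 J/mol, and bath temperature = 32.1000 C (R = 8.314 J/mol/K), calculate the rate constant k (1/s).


T_K = T_C + 273.15 = 32.1000 + 273.15 = 305.2500 K
exponent = -Ea / (R * T_K) = -72437.9290 / (8.314 * 305.2500) = -28.5430
k = A * exp(exponent) = 581822.6460 * exp(-28.5430) = 2.3372e-07 1/s


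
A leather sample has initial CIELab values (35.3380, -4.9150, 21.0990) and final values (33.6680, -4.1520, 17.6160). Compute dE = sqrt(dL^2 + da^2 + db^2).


dL = -1.6700, da = 0.7630, db = -3.4830
dE = sqrt((-1.6700)^2 + 0.7630^2 + (-3.4830)^2) = 3.9373


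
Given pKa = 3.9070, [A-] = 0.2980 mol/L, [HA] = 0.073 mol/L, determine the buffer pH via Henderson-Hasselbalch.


ratio = [A-] / [HA] = 0.2980 / 0.073 = 4.0822
log10(ratio) = 0.6109
pH = pKa + log10(ratio) = 3.9070 + 0.6109 = 4.5179


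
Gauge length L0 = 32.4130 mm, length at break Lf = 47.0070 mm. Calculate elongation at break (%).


Formula: Elongation = (Lf - L0) / L0 * 100
Substituting: Elongation = (47.0070 - 32.4130) / 32.4130 * 100
Result: 45.0251 %


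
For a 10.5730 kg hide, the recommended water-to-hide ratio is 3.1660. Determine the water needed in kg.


Formula: Water = hide_weight * ratio
Substituting: Water = 10.5730 * 3.1660
Result: 33.4741 kg


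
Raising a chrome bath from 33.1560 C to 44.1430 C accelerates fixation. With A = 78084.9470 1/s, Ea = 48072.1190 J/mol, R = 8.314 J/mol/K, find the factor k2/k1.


T1 = 33.1560 + 273.15 = 306.3060 K; T2 = 44.1430 + 273.15 = 317.2930 K
k1 = A * exp(-Ea/(R*T1)) = 78084.9470 * exp(-48072.1190/(8.314*306.3060)) = 4.9487e-04 1/s
k2 = A * exp(-Ea/(R*T2)) = 78084.9470 * exp(-48072.1190/(8.314*317.2930)) = 9.5141e-04 1/s
k2/k1 = 9.5141e-04 / 4.9487e-04 = 1.9225


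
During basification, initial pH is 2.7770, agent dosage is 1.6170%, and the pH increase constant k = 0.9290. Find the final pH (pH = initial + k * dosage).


Formula: pH_final = pH_initial + k * base_pct
Substituting: pH_final = 2.7770 + 0.9290 * 1.6170
Result: 4.2792


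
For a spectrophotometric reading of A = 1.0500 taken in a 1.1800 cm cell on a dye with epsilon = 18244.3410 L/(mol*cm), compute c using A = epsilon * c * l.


Formula: c = A / (epsilon * l)
Substituting: c = 1.0500 / (18244.3410 * 1.1800)
Result: 4.8773e-05 mol/L


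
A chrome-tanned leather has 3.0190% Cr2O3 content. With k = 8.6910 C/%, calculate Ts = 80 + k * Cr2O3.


Formula: Ts = 80 + k * Cr2O3
Substituting: Ts = 80 + 8.6910 * 3.0190
Result: 106.2381 C


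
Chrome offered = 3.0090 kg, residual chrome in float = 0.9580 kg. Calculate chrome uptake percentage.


Formula: Uptake = (offered - residual) / offered * 100
Substituting: Uptake = (3.0090 - 0.9580) / 3.0090 * 100
Result: 68.1622 %


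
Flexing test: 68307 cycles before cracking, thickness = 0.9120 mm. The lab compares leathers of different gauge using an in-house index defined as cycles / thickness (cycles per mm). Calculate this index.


Formula: Index = cycles / thickness
Substituting: Index = 68307 / 0.9120
Result: 74898.0263 cycles/mm


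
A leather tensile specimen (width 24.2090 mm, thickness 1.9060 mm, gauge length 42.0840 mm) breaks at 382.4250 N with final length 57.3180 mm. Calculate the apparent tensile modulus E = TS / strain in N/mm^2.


TS = F / (w * t) = 382.4250 / (24.2090 * 1.9060) = 8.2879 N/mm^2
strain = (Lf - L0) / L0 = (57.3180 - 42.0840) / 42.0840 = 0.3620
E = TS / strain = 8.2879 / 0.3620 = 22.8955 N/mm^2


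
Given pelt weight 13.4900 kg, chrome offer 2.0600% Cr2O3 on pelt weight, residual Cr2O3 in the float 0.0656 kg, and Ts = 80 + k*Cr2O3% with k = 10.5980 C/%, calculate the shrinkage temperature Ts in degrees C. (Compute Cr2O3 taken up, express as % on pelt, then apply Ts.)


Offered = pelt * offer_pct / 100 = 13.4900 * 2.0600 / 100 = 0.2779 kg
Uptake = offered - residual = 0.2779 - 0.0656 = 0.2123 kg
Cr2O3% on pelt = uptake / pelt * 100 = 0.2123 / 13.4900 * 100 = 1.5737 %
Ts = 80 + k * Cr2O3% = 80 + 10.5980 * 1.5737 = 96.6782 C


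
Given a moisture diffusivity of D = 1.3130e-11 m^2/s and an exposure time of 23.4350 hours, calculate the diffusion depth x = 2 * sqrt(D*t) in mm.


t = 23.4350 hr * 3600 = 84366.0000 s
D * t = 1.3130e-11 * 84366.0000 = 1.1077e-06
x = 2 * sqrt(D*t) = 2 * sqrt(1.1077e-06) = 0.00210497 m = 2.1050 mm


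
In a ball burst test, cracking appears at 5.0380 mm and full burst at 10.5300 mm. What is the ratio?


Formula: Ratio = crack / burst
Substituting: Ratio = 5.0380 / 10.5300
Result: 0.4784


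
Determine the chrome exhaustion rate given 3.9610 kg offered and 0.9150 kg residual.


Formula: Uptake = (offered - residual) / offered * 100
Substituting: Uptake = (3.9610 - 0.9150) / 3.9610 * 100
Result: 76.8998 %


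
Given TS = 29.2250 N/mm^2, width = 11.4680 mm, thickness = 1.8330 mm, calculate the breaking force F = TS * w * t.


Formula: F = TS * w * t
Substituting: F = 29.2250 * 11.4680 * 1.8330
Result: 614.3342 N


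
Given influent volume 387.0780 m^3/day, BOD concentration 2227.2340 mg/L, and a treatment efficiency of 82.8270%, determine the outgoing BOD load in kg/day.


Load_in = volume * conc / 1000 = 387.0780 * 2227.2340 / 1000 = 862.1133 kg/day
Removed = Load_in * eff / 100 = 862.1133 * 82.8270 / 100 = 714.0626 kg/day
Load_out = Load_in - Removed = 862.1133 - 714.0626 = 148.0507 kg/day


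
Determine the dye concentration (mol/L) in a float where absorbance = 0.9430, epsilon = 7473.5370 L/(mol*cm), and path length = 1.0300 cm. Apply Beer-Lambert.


Formula: c = A / (epsilon * l)
Substituting: c = 0.9430 / (7473.5370 * 1.0300)
Result: 1.2250e-04 mol/L


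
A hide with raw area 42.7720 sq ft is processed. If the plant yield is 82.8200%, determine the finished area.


Formula: finished = raw * yield / 100
Substituting: finished = 42.7720 * 82.8200 / 100
Result: 35.4238 sq ft


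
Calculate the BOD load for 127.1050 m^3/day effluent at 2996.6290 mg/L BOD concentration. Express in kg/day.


Formula: BOD_load = volume * conc / 1000
Substituting: BOD_load = 127.1050 * 2996.6290 / 1000
Result: 380.8865 kg/day


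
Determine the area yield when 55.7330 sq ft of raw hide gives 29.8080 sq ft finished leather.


Formula: Yield = finished / raw * 100
Substituting: Yield = 29.8080 / 55.7330 * 100
Result: 53.4836 %


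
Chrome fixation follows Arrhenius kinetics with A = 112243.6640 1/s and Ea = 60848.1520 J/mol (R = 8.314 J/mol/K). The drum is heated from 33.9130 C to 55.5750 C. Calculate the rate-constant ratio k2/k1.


T1 = 33.9130 + 273.15 = 307.0630 K; T2 = 55.5750 + 273.15 = 328.7250 K
k1 = A * exp(-Ea/(R*T1)) = 112243.6640 * exp(-60848.1520/(8.314*307.0630)) = 4.9989e-06 1/s
k2 = A * exp(-Ea/(R*T2)) = 112243.6640 * exp(-60848.1520/(8.314*328.7250)) = 2.4043e-05 1/s
k2/k1 = 2.4043e-05 / 4.9989e-06 = 4.8097


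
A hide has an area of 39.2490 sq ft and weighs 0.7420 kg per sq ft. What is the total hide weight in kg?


Formula: Weight = area * weight_per_sqft
Substituting: Weight = 39.2490 * 0.7420
Result: 29.1228 kg


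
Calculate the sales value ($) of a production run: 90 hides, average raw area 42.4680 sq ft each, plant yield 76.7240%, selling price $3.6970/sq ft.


Raw_total = N * avg_area = 90 * 42.4680 = 3822.1200 sq ft
Finished = Raw_total * yield / 100 = 3822.1200 * 76.7240 / 100 = 2932.4833 sq ft
Value = Finished * price = 2932.4833 * 3.6970 = 10841.3909 $


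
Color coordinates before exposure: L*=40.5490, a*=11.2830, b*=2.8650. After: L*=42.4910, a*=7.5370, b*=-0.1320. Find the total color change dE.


dL = 1.9420, da = -3.7460, db = -2.9970
dE = sqrt(1.9420^2 + (-3.7460)^2 + (-2.9970)^2) = 5.1755


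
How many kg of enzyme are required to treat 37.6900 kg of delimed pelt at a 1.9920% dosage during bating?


Formula: Enzyme = substrate * pct / 100
Substituting: Enzyme = 37.6900 * 1.9920 / 100
Result: 0.7508 kg


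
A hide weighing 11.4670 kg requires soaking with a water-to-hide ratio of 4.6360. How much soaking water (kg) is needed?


Formula: Water = hide_weight * ratio
Substituting: Water = 11.4670 * 4.6360
Result: 53.1610 kg


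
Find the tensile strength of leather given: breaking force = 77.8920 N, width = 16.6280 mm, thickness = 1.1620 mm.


Formula: TS = force / (width * thickness)
Substituting: TS = 77.8920 / (16.6280 * 1.1620)
Result: 4.0313 N/mm^2


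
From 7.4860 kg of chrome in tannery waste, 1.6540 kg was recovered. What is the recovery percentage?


Formula: Recovery = recovered / input * 100
Substituting: Recovery = 1.6540 / 7.4860 * 100
Result: 22.0946 %


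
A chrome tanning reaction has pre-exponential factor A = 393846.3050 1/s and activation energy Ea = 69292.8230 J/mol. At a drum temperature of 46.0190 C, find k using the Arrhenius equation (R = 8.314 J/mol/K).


T_K = T_C + 273.15 = 46.0190 + 273.15 = 319.1690 K
exponent = -Ea / (R * T_K) = -69292.8230 / (8.314 * 319.1690) = -26.1130
k = A * exp(exponent) = 393846.3050 * exp(-26.1130) = 1.7971e-06 1/s


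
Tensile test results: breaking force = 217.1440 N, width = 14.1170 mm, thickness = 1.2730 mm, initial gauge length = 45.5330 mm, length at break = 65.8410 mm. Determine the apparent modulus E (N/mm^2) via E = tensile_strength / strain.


TS = F / (w * t) = 217.1440 / (14.1170 * 1.2730) = 12.0831 N/mm^2
strain = (Lf - L0) / L0 = (65.8410 - 45.5330) / 45.5330 = 0.4460
E = TS / strain = 12.0831 / 0.4460 = 27.0917 N/mm^2


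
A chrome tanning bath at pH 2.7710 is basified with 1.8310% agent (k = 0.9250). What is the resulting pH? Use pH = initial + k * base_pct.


Formula: pH_final = pH_initial + k * base_pct
Substituting: pH_final = 2.7710 + 0.9250 * 1.8310
Result: 4.4647


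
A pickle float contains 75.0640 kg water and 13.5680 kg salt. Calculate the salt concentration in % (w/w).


Formula: Conc = salt / (water + salt) * 100
Substituting: Conc = 13.5680 / (75.0640 + 13.5680) * 100
Result: 15.3082 %


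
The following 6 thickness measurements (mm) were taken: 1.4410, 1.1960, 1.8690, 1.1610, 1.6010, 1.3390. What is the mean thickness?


Formula: Average = sum / n
Substituting: Average = 8.6070 / 6
Result: 1.4345 mm


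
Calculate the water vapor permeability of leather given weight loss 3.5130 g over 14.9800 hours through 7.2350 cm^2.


Formula: WVP = loss / (area * time)
Substituting: WVP = 3.5130 / (7.2350 * 14.9800)
Result: 0.0324136 g/(cm^2*hr)


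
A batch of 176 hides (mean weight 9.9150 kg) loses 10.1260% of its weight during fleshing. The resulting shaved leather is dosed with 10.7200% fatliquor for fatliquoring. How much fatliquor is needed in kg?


Total_raw = N * avg_wt = 176 * 9.9150 = 1745.0400 kg
Substrate = Total_raw * (1 - loss/100) = 1745.0400 * (1 - 10.1260/100) = 1568.3372 kg
Fat = Substrate * pct / 100 = 1568.3372 * 10.7200 / 100 = 168.1258 kg


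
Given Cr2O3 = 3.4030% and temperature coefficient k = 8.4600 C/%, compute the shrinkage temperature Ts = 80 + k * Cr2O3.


Formula: Ts = 80 + k * Cr2O3
Substituting: Ts = 80 + 8.4600 * 3.4030
Result: 108.7894 C


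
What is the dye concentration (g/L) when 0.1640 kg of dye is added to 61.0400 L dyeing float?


Formula: Conc = dye_mass(kg) / volume(L) * 1000
Substituting: Conc = 0.1640 / 61.0400 * 1000
Result: 2.6868 g/L


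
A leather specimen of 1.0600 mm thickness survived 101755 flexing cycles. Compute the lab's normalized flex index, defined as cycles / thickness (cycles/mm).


Formula: Index = cycles / thickness
Substituting: Index = 101755 / 1.0600
Result: 95995.2830 cycles/mm


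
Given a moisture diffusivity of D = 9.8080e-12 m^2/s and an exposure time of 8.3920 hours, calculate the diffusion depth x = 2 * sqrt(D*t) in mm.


t = 8.3920 hr * 3600 = 30211.2000 s
D * t = 9.8080e-12 * 30211.2000 = 2.9631e-07
x = 2 * sqrt(D*t) = 2 * sqrt(2.9631e-07) = 0.00108869 m = 1.0887 mm


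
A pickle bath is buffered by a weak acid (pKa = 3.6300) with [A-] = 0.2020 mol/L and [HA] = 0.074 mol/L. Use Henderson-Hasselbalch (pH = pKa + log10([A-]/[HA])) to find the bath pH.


ratio = [A-] / [HA] = 0.2020 / 0.074 = 2.7297
log10(ratio) = 0.4361
pH = pKa + log10(ratio) = 3.6300 + 0.4361 = 4.0661


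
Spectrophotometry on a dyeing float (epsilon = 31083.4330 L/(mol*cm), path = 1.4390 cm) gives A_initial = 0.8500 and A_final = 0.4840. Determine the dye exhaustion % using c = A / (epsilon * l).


c_initial = A_i / (epsilon * l) = 0.8500 / (31083.4330 * 1.4390) = 1.9003e-05 mol/L
c_final = A_f / (epsilon * l) = 0.4840 / (31083.4330 * 1.4390) = 1.0821e-05 mol/L
Exhaustion = (c_initial - c_final) / c_initial * 100 = (1.9003e-05 - 1.0821e-05) / 1.9003e-05 * 100 = 43.0588 %


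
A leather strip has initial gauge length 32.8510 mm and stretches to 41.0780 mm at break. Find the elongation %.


Formula: Elongation = (Lf - L0) / L0 * 100
Substituting: Elongation = (41.0780 - 32.8510) / 32.8510 * 100
Result: 25.0434 %


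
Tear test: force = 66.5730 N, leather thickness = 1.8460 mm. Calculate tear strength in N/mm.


Formula: Tear strength = force / thickness
Substituting: Tear strength = 66.5730 / 1.8460
Result: 36.0634 N/mm


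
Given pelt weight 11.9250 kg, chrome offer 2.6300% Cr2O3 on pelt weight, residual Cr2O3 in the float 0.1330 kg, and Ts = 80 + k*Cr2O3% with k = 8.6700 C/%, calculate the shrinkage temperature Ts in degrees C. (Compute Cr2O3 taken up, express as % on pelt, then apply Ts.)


Offered = pelt * offer_pct / 100 = 11.9250 * 2.6300 / 100 = 0.3136 kg
Uptake = offered - residual = 0.3136 - 0.1330 = 0.1806 kg
Cr2O3% on pelt = uptake / pelt * 100 = 0.1806 / 11.9250 * 100 = 1.5147 %
Ts = 80 + k * Cr2O3% = 80 + 8.6700 * 1.5147 = 93.1324 C


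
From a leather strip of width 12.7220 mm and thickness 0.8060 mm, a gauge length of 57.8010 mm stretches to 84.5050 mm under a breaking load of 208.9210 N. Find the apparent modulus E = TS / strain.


TS = F / (w * t) = 208.9210 / (12.7220 * 0.8060) = 20.3747 N/mm^2
strain = (Lf - L0) / L0 = (84.5050 - 57.8010) / 57.8010 = 0.4620
E = TS / strain = 20.3747 / 0.4620 = 44.1012 N/mm^2


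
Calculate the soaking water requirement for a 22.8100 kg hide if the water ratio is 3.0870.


Formula: Water = hide_weight * ratio
Substituting: Water = 22.8100 * 3.0870
Result: 70.4145 kg


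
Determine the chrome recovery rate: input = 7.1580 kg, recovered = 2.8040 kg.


Formula: Recovery = recovered / input * 100
Substituting: Recovery = 2.8040 / 7.1580 * 100
Result: 39.1730 %


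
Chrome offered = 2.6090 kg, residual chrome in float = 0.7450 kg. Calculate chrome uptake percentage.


Formula: Uptake = (offered - residual) / offered * 100
Substituting: Uptake = (2.6090 - 0.7450) / 2.6090 * 100
Result: 71.4450 %


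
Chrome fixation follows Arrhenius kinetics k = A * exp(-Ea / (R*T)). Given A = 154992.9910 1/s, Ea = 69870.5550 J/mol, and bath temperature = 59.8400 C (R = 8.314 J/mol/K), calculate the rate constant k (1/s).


T_K = T_C + 273.15 = 59.8400 + 273.15 = 332.9900 K
exponent = -Ea / (R * T_K) = -69870.5550 / (8.314 * 332.9900) = -25.2379
k = A * exp(exponent) = 154992.9910 * exp(-25.2379) = 1.6968e-06 1/s
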